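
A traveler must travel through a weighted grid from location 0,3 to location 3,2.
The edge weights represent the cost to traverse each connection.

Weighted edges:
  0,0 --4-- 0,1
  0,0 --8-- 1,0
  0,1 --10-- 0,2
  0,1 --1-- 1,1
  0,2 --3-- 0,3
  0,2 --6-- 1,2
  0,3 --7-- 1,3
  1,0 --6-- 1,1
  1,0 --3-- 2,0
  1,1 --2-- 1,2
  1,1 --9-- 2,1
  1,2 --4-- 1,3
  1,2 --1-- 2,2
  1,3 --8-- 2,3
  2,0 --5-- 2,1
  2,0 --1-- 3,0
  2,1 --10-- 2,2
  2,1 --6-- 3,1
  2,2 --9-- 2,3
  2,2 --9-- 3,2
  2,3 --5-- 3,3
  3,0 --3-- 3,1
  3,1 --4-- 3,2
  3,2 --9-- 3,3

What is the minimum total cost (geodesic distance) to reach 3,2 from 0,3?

Shortest path: 0,3 → 0,2 → 1,2 → 2,2 → 3,2, total weight = 19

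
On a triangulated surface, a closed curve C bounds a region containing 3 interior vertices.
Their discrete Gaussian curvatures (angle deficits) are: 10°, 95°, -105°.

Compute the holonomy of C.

Holonomy = total enclosed curvature = 10° + 95° + (-105°) = 0°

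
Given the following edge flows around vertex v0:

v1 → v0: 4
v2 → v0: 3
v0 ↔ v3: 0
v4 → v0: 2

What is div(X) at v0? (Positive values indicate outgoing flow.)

Divergence = sum of outgoing flows = (-4) + (-3) + 0 + (-2) = -9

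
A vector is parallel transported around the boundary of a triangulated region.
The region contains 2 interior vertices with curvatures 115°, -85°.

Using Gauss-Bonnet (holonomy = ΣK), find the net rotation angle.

Holonomy = total enclosed curvature = 115° + (-85°) = 30°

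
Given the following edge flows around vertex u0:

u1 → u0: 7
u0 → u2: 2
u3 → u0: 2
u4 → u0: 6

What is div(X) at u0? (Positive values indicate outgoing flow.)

Divergence = sum of outgoing flows = (-7) + 2 + (-2) + (-6) = -13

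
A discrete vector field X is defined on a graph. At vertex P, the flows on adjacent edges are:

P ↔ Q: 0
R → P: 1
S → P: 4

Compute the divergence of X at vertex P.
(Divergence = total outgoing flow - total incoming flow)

Divergence = sum of outgoing flows = 0 + (-1) + (-4) = -5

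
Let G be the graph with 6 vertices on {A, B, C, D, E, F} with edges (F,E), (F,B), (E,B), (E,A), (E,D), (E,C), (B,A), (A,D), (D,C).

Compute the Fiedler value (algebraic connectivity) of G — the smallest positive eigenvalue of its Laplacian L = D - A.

Degrees: deg(A) = 3, deg(B) = 3, deg(C) = 2, deg(D) = 3, deg(E) = 5, deg(F) = 2.
L = D − A with rows/columns ordered (A, B, C, D, E, F):
  [ 3, -1,  0, -1, -1,  0]
  [-1,  3,  0,  0, -1, -1]
  [ 0,  0,  2, -1, -1,  0]
  [-1,  0, -1,  3, -1,  0]
  [-1, -1, -1, -1,  5, -1]
  [ 0, -1,  0,  0, -1,  2]
Characteristic polynomial: det(λI − L) = λ(λ² − 5λ + 5)(λ² − 7λ + 11)(λ − 6).
Roots: λ = 0; (λ² − 5λ + 5) = 0 ⇒ λ = (5 ± √5)/2 ≈ 1.382, 3.618; (λ² − 7λ + 11) = 0 ⇒ λ = (7 ± √5)/2 ≈ 2.382, 4.618; (λ − 6) = 0 ⇒ λ = 6.
(Check: the roots sum (with multiplicity) to 18, matching trace L = Σdeg = 2·9 = 18.)
Laplacian eigenvalues: [0.0, 1.382, 2.382, 3.618, 4.618, 6.0]. Algebraic connectivity (smallest non-zero eigenvalue) = 1.382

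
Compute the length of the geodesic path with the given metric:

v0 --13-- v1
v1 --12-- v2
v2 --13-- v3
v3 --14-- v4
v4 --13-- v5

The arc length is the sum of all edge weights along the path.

Arc length = 13 + 12 + 13 + 14 + 13 = 65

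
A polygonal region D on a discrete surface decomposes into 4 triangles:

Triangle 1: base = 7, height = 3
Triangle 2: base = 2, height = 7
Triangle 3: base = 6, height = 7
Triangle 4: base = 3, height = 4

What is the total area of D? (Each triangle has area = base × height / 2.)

(1/2)×7×3 + (1/2)×2×7 + (1/2)×6×7 + (1/2)×3×4 = 44.5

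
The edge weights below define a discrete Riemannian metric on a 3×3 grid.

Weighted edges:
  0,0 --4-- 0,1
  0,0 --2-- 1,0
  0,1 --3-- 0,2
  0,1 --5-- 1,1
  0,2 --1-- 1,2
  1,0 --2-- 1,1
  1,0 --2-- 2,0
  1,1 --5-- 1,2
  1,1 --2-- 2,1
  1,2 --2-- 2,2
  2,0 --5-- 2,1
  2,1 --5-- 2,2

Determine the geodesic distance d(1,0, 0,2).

Shortest path: 1,0 → 1,1 → 1,2 → 0,2, total weight = 8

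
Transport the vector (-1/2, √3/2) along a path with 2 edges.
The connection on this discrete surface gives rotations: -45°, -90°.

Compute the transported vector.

Total rotation: (-45°) + (-90°) = -135°. Final vector: (0.9659, -0.2588)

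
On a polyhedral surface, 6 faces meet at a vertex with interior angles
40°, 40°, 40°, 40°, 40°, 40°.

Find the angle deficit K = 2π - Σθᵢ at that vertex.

Sum of angles = 240°. K = 360° - 240° = 120° = 2π/3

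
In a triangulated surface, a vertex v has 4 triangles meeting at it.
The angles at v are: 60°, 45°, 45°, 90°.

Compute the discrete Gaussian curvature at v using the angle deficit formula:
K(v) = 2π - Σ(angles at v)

Sum of angles = 240°. K = 360° - 240° = 120° = 2π/3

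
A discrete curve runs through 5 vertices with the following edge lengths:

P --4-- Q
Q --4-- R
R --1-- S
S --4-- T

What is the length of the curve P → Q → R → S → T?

Arc length = 4 + 4 + 1 + 4 = 13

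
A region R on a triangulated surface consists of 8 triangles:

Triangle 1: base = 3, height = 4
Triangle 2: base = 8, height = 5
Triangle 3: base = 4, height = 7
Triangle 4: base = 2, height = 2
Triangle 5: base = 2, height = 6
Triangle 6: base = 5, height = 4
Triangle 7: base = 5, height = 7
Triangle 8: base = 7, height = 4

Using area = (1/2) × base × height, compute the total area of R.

(1/2)×3×4 + (1/2)×8×5 + (1/2)×4×7 + (1/2)×2×2 + (1/2)×2×6 + (1/2)×5×4 + (1/2)×5×7 + (1/2)×7×4 = 89.5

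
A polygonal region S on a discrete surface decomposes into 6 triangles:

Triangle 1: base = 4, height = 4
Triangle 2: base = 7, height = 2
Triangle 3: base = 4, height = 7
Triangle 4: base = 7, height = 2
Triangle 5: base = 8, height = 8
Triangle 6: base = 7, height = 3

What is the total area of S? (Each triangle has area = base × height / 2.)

(1/2)×4×4 + (1/2)×7×2 + (1/2)×4×7 + (1/2)×7×2 + (1/2)×8×8 + (1/2)×7×3 = 78.5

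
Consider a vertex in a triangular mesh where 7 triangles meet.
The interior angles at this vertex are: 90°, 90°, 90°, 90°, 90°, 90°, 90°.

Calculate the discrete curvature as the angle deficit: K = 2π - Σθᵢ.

Sum of angles = 630°. K = 360° - 630° = -270°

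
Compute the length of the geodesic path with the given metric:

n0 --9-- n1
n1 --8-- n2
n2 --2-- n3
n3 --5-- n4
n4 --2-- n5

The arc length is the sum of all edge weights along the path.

Arc length = 9 + 8 + 2 + 5 + 2 = 26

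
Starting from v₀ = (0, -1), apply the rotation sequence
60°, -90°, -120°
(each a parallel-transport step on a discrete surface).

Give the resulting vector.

Total rotation: 60° + (-90°) + (-120°) = -150°. Final vector: (-0.5000, 0.8660)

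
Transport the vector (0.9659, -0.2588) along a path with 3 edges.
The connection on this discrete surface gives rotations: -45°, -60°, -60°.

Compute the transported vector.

Total rotation: (-45°) + (-60°) + (-60°) = -165°. Final vector: (-1, 0)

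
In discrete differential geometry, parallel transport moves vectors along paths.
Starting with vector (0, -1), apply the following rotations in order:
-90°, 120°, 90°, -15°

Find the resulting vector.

Total rotation: (-90°) + 120° + 90° + (-15°) = 105°. Final vector: (0.9659, 0.2588)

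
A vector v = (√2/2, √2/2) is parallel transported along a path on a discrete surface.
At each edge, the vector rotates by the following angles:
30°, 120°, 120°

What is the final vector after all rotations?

Total rotation: 30° + 120° + 120° = 270° ≡ -90° (mod 360°). Final vector: (0.7071, -0.7071)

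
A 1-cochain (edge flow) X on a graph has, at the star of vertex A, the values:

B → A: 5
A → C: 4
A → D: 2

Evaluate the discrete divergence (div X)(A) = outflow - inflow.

Divergence = sum of outgoing flows = (-5) + 4 + 2 = 1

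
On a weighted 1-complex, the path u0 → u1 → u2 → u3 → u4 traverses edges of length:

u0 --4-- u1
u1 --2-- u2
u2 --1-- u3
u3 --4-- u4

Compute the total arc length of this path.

Arc length = 4 + 2 + 1 + 4 = 11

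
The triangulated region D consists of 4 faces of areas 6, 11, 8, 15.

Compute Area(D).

6 + 11 + 8 + 15 = 40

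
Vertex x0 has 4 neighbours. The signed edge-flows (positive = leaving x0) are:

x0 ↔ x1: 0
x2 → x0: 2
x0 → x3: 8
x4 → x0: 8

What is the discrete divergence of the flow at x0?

Divergence = sum of outgoing flows = 0 + (-2) + 8 + (-8) = -2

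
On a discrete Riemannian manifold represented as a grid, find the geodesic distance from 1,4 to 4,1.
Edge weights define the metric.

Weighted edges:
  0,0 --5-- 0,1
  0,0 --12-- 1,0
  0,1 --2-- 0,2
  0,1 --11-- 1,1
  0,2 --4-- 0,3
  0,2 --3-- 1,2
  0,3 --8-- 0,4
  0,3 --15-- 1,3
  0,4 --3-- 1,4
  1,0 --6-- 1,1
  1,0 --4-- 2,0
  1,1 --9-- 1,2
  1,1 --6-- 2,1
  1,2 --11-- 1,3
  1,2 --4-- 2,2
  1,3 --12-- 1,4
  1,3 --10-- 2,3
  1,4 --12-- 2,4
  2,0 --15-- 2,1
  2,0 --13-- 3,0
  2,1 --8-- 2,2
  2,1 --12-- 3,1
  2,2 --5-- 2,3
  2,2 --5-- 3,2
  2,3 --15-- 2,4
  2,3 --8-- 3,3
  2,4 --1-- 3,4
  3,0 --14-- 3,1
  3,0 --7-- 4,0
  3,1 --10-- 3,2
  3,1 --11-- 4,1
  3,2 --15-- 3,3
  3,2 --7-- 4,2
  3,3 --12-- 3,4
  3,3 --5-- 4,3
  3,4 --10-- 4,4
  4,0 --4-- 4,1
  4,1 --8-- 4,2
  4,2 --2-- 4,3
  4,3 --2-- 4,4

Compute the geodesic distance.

Shortest path: 1,4 → 2,4 → 3,4 → 4,4 → 4,3 → 4,2 → 4,1, total weight = 35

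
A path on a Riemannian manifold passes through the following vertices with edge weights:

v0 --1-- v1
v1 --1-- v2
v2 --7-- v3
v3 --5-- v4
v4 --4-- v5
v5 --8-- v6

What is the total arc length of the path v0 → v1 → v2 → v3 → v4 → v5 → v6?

Arc length = 1 + 1 + 7 + 5 + 4 + 8 = 26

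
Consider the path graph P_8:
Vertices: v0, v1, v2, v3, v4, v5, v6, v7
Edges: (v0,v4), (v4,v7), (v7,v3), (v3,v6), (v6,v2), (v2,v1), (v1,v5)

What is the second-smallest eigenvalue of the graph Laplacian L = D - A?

The path graph P_n has Laplacian eigenvalues λ_k = 2 − 2cos(kπ/n), k = 0, 1, …, n−1. Here n = 8:
k=0: 2 − 2cos(0) = 0.0; k=1: 2 − 2cos(π/8) = 0.1522; k=2: 2 − 2cos(π/4) = 0.5858; k=3: 2 − 2cos(3π/8) = 1.2346; k=4: 2 − 2cos(π/2) = 2.0; k=5: 2 − 2cos(5π/8) = 2.7654; k=6: 2 − 2cos(3π/4) = 3.4142; k=7: 2 − 2cos(7π/8) = 3.8478.
Laplacian eigenvalues: [0.0, 0.1522, 0.5858, 1.2346, 2.0, 2.7654, 3.4142, 3.8478]. Algebraic connectivity (smallest non-zero eigenvalue) = 0.1522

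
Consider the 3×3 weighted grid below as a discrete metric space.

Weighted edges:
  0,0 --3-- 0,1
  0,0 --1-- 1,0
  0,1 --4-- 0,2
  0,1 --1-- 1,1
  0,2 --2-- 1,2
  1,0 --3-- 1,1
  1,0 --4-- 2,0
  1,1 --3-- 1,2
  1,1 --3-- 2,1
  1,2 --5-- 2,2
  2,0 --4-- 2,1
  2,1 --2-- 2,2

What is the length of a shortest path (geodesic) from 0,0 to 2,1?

Shortest path: 0,0 → 1,0 → 1,1 → 2,1, total weight = 7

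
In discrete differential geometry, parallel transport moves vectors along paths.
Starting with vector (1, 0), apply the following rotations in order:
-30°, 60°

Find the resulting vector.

Total rotation: (-30°) + 60° = 30°. Final vector: (0.8660, 0.5000)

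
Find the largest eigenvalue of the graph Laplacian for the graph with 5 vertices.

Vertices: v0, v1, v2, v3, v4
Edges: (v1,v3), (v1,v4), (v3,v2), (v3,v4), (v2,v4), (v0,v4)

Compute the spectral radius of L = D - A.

Degrees: deg(v0) = 1, deg(v1) = 2, deg(v2) = 2, deg(v3) = 3, deg(v4) = 4.
L = D − A with rows/columns ordered (v0, v1, v2, v3, v4):
  [ 1,  0,  0,  0, -1]
  [ 0,  2,  0, -1, -1]
  [ 0,  0,  2, -1, -1]
  [ 0, -1, -1,  3, -1]
  [-1, -1, -1, -1,  4]
Characteristic polynomial: det(λI − L) = λ(λ − 1)(λ − 2)(λ − 4)(λ − 5).
Roots: λ = 0; (λ − 1) = 0 ⇒ λ = 1; (λ − 2) = 0 ⇒ λ = 2; (λ − 4) = 0 ⇒ λ = 4; (λ − 5) = 0 ⇒ λ = 5.
(Check: the roots sum (with multiplicity) to 12, matching trace L = Σdeg = 2·6 = 12.)
Laplacian eigenvalues: [0.0, 1.0, 2.0, 4.0, 5.0]. Largest eigenvalue (spectral radius) = 5.0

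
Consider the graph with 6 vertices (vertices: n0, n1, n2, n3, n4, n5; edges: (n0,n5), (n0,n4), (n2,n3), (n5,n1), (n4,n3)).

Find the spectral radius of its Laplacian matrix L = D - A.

Degrees: deg(n0) = 2, deg(n1) = 1, deg(n2) = 1, deg(n3) = 2, deg(n4) = 2, deg(n5) = 2.
L = D − A with rows/columns ordered (n0, n1, n2, n3, n4, n5):
  [ 2,  0,  0,  0, -1, -1]
  [ 0,  1,  0,  0,  0, -1]
  [ 0,  0,  1, -1,  0,  0]
  [ 0,  0, -1,  2, -1,  0]
  [-1,  0,  0, -1,  2,  0]
  [-1, -1,  0,  0,  0,  2]
Characteristic polynomial: det(λI − L) = λ(λ² − 4λ + 1)(λ − 1)(λ − 2)(λ − 3).
Roots: λ = 0; (λ² − 4λ + 1) = 0 ⇒ λ = 2 ± √3 ≈ 0.2679, 3.7321; (λ − 1) = 0 ⇒ λ = 1; (λ − 2) = 0 ⇒ λ = 2; (λ − 3) = 0 ⇒ λ = 3.
(Check: the roots sum (with multiplicity) to 10, matching trace L = Σdeg = 2·5 = 10.)
Laplacian eigenvalues: [0.0, 0.2679, 1.0, 2.0, 3.0, 3.7321]. Largest eigenvalue (spectral radius) = 3.7321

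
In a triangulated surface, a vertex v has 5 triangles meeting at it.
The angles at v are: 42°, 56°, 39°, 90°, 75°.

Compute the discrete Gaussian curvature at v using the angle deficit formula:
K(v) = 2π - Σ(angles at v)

Sum of angles = 302°. K = 360° - 302° = 58° = 29π/90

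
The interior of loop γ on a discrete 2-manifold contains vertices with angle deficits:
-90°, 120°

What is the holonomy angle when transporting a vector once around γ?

Holonomy = total enclosed curvature = (-90°) + 120° = 30°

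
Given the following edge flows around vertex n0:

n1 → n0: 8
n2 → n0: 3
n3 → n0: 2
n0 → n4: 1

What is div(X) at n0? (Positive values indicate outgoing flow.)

Divergence = sum of outgoing flows = (-8) + (-3) + (-2) + 1 = -12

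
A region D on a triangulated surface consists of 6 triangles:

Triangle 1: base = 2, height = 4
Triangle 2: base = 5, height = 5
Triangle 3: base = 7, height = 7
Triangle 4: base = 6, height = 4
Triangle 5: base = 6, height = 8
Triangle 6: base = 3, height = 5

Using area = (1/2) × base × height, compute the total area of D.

(1/2)×2×4 + (1/2)×5×5 + (1/2)×7×7 + (1/2)×6×4 + (1/2)×6×8 + (1/2)×3×5 = 84.5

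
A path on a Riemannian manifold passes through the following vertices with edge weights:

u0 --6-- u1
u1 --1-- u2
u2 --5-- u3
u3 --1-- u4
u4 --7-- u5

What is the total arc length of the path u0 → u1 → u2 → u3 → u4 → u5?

Arc length = 6 + 1 + 5 + 1 + 7 = 20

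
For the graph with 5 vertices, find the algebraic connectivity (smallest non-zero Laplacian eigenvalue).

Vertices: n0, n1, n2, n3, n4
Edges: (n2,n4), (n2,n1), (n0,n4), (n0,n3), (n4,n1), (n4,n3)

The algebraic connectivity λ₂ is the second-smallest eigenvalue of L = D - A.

Degrees: deg(n0) = 2, deg(n1) = 2, deg(n2) = 2, deg(n3) = 2, deg(n4) = 4.
L = D − A with rows/columns ordered (n0, n1, n2, n3, n4):
  [ 2,  0,  0, -1, -1]
  [ 0,  2, -1,  0, -1]
  [ 0, -1,  2,  0, -1]
  [-1,  0,  0,  2, -1]
  [-1, -1, -1, -1,  4]
Characteristic polynomial: det(λI − L) = λ(λ − 1)(λ − 3)²(λ − 5).
Roots: λ = 0; (λ − 1) = 0 ⇒ λ = 1; (λ − 3) = 0 ⇒ λ = 3 (multiplicity 2); (λ − 5) = 0 ⇒ λ = 5.
(Check: the roots sum (with multiplicity) to 12, matching trace L = Σdeg = 2·6 = 12.)
Laplacian eigenvalues: [0.0, 1.0, 3.0, 3.0, 5.0]. Algebraic connectivity (smallest non-zero eigenvalue) = 1.0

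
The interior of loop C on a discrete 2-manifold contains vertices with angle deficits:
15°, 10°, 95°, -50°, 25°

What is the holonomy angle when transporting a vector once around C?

Holonomy = total enclosed curvature = 15° + 10° + 95° + (-50°) + 25° = 95°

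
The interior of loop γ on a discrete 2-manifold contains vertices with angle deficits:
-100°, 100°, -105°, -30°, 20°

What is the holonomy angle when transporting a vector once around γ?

Holonomy = total enclosed curvature = (-100°) + 100° + (-105°) + (-30°) + 20° = -115°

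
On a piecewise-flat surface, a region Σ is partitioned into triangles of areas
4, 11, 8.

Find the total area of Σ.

4 + 11 + 8 = 23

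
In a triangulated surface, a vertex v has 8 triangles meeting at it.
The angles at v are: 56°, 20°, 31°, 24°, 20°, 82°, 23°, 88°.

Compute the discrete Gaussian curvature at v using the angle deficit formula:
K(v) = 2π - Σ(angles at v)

Sum of angles = 344°. K = 360° - 344° = 16° = 4π/45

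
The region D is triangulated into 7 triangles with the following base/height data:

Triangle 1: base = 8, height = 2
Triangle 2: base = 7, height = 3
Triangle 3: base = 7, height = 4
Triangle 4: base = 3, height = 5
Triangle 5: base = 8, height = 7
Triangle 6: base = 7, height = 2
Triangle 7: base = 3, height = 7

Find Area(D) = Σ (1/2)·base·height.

(1/2)×8×2 + (1/2)×7×3 + (1/2)×7×4 + (1/2)×3×5 + (1/2)×8×7 + (1/2)×7×2 + (1/2)×3×7 = 85.5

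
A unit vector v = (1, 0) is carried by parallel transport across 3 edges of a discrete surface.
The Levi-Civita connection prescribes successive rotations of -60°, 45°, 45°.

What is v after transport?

Total rotation: (-60°) + 45° + 45° = 30°. Final vector: (0.8660, 0.5000)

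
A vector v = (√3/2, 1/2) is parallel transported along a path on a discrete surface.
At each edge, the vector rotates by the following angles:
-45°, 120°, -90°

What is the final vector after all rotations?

Total rotation: (-45°) + 120° + (-90°) = -15°. Final vector: (0.9659, 0.2588)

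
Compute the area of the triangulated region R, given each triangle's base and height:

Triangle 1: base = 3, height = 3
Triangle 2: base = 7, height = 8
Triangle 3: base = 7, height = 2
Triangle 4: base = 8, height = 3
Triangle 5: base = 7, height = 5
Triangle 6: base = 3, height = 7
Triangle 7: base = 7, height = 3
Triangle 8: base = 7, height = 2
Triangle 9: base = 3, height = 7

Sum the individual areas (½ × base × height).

(1/2)×3×3 + (1/2)×7×8 + (1/2)×7×2 + (1/2)×8×3 + (1/2)×7×5 + (1/2)×3×7 + (1/2)×7×3 + (1/2)×7×2 + (1/2)×3×7 = 107.5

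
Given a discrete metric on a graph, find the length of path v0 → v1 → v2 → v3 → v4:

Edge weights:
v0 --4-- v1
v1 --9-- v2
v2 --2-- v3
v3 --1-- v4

Arc length = 4 + 9 + 2 + 1 = 16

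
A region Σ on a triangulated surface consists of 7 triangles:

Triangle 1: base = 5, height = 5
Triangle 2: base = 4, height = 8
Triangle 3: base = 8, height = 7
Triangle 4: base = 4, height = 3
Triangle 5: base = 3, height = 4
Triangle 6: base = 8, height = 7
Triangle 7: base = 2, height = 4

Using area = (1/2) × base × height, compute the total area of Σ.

(1/2)×5×5 + (1/2)×4×8 + (1/2)×8×7 + (1/2)×4×3 + (1/2)×3×4 + (1/2)×8×7 + (1/2)×2×4 = 100.5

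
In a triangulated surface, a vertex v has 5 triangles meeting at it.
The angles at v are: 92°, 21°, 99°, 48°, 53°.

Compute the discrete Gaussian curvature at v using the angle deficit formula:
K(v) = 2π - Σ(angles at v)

Sum of angles = 313°. K = 360° - 313° = 47° = 47π/180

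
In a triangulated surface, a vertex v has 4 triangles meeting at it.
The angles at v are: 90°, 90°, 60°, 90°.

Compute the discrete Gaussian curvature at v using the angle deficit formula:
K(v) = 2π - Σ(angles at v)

Sum of angles = 330°. K = 360° - 330° = 30°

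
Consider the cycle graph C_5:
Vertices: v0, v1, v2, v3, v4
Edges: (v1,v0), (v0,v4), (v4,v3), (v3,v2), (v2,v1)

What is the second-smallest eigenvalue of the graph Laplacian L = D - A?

The cycle graph C_n has Laplacian eigenvalues λ_k = 2 − 2cos(2πk/n), k = 0, 1, …, n−1. Here n = 5:
k=0: 2 − 2cos(0) = 0.0; k=1: 2 − 2cos(2π/5) = 1.382; k=2: 2 − 2cos(4π/5) = 3.618; k=3: 2 − 2cos(6π/5) = 3.618; k=4: 2 − 2cos(8π/5) = 1.382.
Laplacian eigenvalues: [0.0, 1.382, 1.382, 3.618, 3.618]. Algebraic connectivity (smallest non-zero eigenvalue) = 1.382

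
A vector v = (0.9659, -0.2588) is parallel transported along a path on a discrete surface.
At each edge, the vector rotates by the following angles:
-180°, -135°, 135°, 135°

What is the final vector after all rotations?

Total rotation: (-180°) + (-135°) + 135° + 135° = -45°. Final vector: (0.5000, -0.8660)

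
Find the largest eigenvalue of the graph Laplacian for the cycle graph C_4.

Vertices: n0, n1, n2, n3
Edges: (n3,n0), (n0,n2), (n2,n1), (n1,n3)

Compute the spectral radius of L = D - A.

The cycle graph C_n has Laplacian eigenvalues λ_k = 2 − 2cos(2πk/n), k = 0, 1, …, n−1. Here n = 4:
k=0: 2 − 2cos(0) = 0.0; k=1: 2 − 2cos(π/2) = 2.0; k=2: 2 − 2cos(π) = 4.0; k=3: 2 − 2cos(3π/2) = 2.0.
Laplacian eigenvalues: [0.0, 2.0, 2.0, 4.0]. Largest eigenvalue (spectral radius) = 4.0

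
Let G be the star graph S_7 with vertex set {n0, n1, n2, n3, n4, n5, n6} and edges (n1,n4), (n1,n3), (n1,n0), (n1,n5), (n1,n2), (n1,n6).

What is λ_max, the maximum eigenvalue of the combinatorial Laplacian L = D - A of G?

The star S_7 is the complete bipartite graph K_{1,6} (one hub of degree 6, 6 leaves of degree 1). The Laplacian spectrum of K_{p,q} is 0, p (multiplicity q−1), q (multiplicity p−1), p+q. With p = 1, q = 6: 0 once, 1 with multiplicity 5, and 7 once. (Check: trace L = sum of degrees = 12 = 5·1 + 7.)
Laplacian eigenvalues: [0.0, 1.0, 1.0, 1.0, 1.0, 1.0, 7.0]. Largest eigenvalue (spectral radius) = 7.0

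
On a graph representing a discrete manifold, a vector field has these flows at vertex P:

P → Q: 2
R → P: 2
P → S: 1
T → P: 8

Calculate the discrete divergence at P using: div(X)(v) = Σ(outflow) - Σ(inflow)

Divergence = sum of outgoing flows = 2 + (-2) + 1 + (-8) = -7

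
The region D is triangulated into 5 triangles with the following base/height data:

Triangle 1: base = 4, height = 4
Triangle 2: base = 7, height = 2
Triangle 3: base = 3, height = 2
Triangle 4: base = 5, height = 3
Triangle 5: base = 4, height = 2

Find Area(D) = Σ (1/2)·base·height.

(1/2)×4×4 + (1/2)×7×2 + (1/2)×3×2 + (1/2)×5×3 + (1/2)×4×2 = 29.5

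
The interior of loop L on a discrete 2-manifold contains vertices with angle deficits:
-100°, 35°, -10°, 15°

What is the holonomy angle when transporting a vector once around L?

Holonomy = total enclosed curvature = (-100°) + 35° + (-10°) + 15° = -60°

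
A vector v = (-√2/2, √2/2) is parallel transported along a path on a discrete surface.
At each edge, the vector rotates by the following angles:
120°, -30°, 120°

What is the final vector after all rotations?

Total rotation: 120° + (-30°) + 120° = 210° ≡ -150° (mod 360°). Final vector: (0.9659, -0.2588)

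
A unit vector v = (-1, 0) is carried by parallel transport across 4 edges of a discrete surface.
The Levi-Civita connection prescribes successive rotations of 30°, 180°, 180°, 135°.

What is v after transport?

Total rotation: 30° + 180° + 180° + 135° = 525° ≡ 165° (mod 360°). Final vector: (0.9659, -0.2588)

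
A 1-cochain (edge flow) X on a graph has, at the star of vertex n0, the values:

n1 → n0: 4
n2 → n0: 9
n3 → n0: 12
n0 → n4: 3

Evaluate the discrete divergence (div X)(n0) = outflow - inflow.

Divergence = sum of outgoing flows = (-4) + (-9) + (-12) + 3 = -22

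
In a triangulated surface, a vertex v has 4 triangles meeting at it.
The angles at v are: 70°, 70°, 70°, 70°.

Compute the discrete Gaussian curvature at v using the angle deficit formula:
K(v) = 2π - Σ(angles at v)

Sum of angles = 280°. K = 360° - 280° = 80°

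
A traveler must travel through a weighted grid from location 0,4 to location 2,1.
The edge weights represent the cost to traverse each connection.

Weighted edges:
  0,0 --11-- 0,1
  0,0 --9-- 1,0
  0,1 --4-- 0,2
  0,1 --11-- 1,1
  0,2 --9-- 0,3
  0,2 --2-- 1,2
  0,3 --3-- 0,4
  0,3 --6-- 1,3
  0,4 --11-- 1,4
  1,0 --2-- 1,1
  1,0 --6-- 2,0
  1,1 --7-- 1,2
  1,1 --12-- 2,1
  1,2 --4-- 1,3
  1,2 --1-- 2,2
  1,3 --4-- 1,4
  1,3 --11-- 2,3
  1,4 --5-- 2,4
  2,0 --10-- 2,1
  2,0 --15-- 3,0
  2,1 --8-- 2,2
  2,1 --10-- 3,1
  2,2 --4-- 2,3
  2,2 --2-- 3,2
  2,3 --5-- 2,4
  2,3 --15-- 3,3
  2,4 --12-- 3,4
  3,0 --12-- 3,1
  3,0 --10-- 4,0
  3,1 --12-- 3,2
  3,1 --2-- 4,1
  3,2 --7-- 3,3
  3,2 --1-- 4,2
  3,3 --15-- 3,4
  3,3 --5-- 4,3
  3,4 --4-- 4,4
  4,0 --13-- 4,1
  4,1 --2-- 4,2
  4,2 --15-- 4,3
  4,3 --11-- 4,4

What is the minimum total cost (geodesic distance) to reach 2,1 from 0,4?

Shortest path: 0,4 → 0,3 → 1,3 → 1,2 → 2,2 → 2,1, total weight = 22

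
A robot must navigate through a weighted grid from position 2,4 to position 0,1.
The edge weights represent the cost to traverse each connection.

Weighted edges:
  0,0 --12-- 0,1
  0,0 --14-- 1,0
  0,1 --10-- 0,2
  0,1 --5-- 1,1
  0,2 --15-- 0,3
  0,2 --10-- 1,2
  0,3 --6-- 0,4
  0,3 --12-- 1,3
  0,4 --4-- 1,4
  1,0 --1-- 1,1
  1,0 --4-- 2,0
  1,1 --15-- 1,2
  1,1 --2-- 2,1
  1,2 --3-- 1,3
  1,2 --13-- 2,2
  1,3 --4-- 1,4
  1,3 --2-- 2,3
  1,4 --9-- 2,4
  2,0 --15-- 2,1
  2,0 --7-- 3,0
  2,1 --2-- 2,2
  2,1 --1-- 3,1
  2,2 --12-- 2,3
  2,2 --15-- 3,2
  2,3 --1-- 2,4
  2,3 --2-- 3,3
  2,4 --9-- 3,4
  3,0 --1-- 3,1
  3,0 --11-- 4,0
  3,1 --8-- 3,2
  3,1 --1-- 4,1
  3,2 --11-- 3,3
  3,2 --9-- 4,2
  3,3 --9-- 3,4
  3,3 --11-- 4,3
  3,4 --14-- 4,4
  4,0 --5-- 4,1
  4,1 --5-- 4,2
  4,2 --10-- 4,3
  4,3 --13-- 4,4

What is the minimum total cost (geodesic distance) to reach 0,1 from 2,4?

Shortest path: 2,4 → 2,3 → 2,2 → 2,1 → 1,1 → 0,1, total weight = 22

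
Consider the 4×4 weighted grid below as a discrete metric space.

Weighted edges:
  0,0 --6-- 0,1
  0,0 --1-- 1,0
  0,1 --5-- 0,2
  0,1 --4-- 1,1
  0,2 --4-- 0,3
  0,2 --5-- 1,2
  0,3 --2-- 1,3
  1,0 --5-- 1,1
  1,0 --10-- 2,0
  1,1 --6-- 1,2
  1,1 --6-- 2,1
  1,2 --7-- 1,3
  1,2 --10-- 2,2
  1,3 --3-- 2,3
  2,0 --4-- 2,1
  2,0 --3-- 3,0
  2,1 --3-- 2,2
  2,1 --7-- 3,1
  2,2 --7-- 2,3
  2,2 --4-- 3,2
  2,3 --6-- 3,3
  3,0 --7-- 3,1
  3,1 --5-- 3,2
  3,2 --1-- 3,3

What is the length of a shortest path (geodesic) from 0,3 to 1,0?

Shortest path: 0,3 → 0,2 → 0,1 → 0,0 → 1,0, total weight = 16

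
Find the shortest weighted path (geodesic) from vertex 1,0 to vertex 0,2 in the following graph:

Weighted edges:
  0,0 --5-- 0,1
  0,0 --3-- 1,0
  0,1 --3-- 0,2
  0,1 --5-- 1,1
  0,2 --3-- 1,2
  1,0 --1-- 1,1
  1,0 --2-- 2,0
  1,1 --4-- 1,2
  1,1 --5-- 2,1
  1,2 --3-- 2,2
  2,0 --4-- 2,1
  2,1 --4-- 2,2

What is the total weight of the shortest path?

Shortest path: 1,0 → 1,1 → 1,2 → 0,2, total weight = 8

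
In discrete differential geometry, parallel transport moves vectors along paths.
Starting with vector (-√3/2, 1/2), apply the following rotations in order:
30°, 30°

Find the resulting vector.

Total rotation: 30° + 30° = 60°. Final vector: (-0.8660, -0.5000)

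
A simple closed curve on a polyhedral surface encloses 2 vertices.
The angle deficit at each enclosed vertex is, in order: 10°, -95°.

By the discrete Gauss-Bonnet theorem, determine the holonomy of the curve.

Holonomy = total enclosed curvature = 10° + (-95°) = -85°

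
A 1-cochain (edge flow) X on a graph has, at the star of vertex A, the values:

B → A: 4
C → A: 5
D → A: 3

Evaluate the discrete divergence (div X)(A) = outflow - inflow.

Divergence = sum of outgoing flows = (-4) + (-5) + (-3) = -12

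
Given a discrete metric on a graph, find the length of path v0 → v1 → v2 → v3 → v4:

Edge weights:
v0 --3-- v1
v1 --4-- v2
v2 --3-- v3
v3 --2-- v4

Arc length = 3 + 4 + 3 + 2 = 12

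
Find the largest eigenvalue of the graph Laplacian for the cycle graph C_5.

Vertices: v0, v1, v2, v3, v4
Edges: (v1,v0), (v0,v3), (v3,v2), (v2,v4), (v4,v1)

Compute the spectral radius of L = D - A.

The cycle graph C_n has Laplacian eigenvalues λ_k = 2 − 2cos(2πk/n), k = 0, 1, …, n−1. Here n = 5:
k=0: 2 − 2cos(0) = 0.0; k=1: 2 − 2cos(2π/5) = 1.382; k=2: 2 − 2cos(4π/5) = 3.618; k=3: 2 − 2cos(6π/5) = 3.618; k=4: 2 − 2cos(8π/5) = 1.382.
Laplacian eigenvalues: [0.0, 1.382, 1.382, 3.618, 3.618]. Largest eigenvalue (spectral radius) = 3.618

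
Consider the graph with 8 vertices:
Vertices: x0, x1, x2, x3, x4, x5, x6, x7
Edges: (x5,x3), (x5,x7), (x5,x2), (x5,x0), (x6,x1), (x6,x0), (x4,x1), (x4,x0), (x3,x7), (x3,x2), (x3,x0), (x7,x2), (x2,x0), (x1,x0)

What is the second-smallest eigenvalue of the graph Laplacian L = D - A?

Degrees: deg(x0) = 6, deg(x1) = 3, deg(x2) = 4, deg(x3) = 4, deg(x4) = 2, deg(x5) = 4, deg(x6) = 2, deg(x7) = 3.
L = D − A with rows/columns ordered (x0, x1, x2, x3, x4, x5, x6, x7):
  [ 6, -1, -1, -1, -1, -1, -1,  0]
  [-1,  3,  0,  0, -1,  0, -1,  0]
  [-1,  0,  4, -1,  0, -1,  0, -1]
  [-1,  0, -1,  4,  0, -1,  0, -1]
  [-1, -1,  0,  0,  2,  0,  0,  0]
  [-1,  0, -1, -1,  0,  4,  0, -1]
  [-1, -1,  0,  0,  0,  0,  2,  0]
  [ 0,  0, -1, -1,  0, -1,  0,  3]
Characteristic polynomial: det(λI − L) = λ(λ² − 8λ + 6)(λ − 2)(λ − 4)²(λ − 5)².
Roots: λ = 0; (λ² − 8λ + 6) = 0 ⇒ λ = 4 ± √10 ≈ 0.8377, 7.1623; (λ − 2) = 0 ⇒ λ = 2; (λ − 4) = 0 ⇒ λ = 4 (multiplicity 2); (λ − 5) = 0 ⇒ λ = 5 (multiplicity 2).
(Check: the roots sum (with multiplicity) to 28, matching trace L = Σdeg = 2·14 = 28.)
Laplacian eigenvalues: [0.0, 0.8377, 2.0, 4.0, 4.0, 5.0, 5.0, 7.1623]. Algebraic connectivity (smallest non-zero eigenvalue) = 0.8377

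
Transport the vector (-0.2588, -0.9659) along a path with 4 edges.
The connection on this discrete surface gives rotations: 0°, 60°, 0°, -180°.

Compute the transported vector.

Total rotation: 0° + 60° + 0° + (-180°) = -120°. Final vector: (-0.7071, 0.7071)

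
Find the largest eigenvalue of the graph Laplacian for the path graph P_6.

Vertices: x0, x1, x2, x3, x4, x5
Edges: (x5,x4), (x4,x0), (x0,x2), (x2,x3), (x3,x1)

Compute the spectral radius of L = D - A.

The path graph P_n has Laplacian eigenvalues λ_k = 2 − 2cos(kπ/n), k = 0, 1, …, n−1. Here n = 6:
k=0: 2 − 2cos(0) = 0.0; k=1: 2 − 2cos(π/6) = 0.2679; k=2: 2 − 2cos(π/3) = 1.0; k=3: 2 − 2cos(π/2) = 2.0; k=4: 2 − 2cos(2π/3) = 3.0; k=5: 2 − 2cos(5π/6) = 3.7321.
Laplacian eigenvalues: [0.0, 0.2679, 1.0, 2.0, 3.0, 3.7321]. Largest eigenvalue (spectral radius) = 3.7321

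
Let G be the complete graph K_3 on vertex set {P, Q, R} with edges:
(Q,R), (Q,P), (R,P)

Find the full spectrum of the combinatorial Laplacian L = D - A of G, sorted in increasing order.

For the complete graph K_n, L = nI − J (J = all-ones matrix). J has eigenvalues n (once, eigenvector 𝟙) and 0 (multiplicity n−1), so L has eigenvalues 0 (once) and n (multiplicity n−1). Here n = 3: eigenvalue 0 once and 3 with multiplicity 2.
Laplacian eigenvalues (increasing order): [0.0, 3.0, 3.0]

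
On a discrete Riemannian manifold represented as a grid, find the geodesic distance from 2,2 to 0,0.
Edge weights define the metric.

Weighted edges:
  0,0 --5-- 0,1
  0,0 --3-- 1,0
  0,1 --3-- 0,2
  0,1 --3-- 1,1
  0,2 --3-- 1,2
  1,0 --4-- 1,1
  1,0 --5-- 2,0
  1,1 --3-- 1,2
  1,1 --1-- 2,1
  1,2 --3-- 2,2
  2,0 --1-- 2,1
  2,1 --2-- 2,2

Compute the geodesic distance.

Shortest path: 2,2 → 2,1 → 1,1 → 1,0 → 0,0, total weight = 10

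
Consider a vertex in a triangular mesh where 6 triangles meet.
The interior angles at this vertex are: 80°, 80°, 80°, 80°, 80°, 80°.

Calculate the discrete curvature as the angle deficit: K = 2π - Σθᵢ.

Sum of angles = 480°. K = 360° - 480° = -120° = -2π/3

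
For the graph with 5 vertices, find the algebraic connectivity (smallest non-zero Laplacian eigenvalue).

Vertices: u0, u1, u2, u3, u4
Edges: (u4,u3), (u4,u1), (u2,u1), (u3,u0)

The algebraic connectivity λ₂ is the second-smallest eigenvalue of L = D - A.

Degrees: deg(u0) = 1, deg(u1) = 2, deg(u2) = 1, deg(u3) = 2, deg(u4) = 2.
L = D − A with rows/columns ordered (u0, u1, u2, u3, u4):
  [ 1,  0,  0, -1,  0]
  [ 0,  2, -1,  0, -1]
  [ 0, -1,  1,  0,  0]
  [-1,  0,  0,  2, -1]
  [ 0, -1,  0, -1,  2]
Characteristic polynomial: det(λI − L) = λ(λ² − 3λ + 1)(λ² − 5λ + 5).
Roots: λ = 0; (λ² − 3λ + 1) = 0 ⇒ λ = (3 ± √5)/2 ≈ 0.382, 2.618; (λ² − 5λ + 5) = 0 ⇒ λ = (5 ± √5)/2 ≈ 1.382, 3.618.
(Check: the roots sum (with multiplicity) to 8, matching trace L = Σdeg = 2·4 = 8.)
Laplacian eigenvalues: [0.0, 0.382, 1.382, 2.618, 3.618]. Algebraic connectivity (smallest non-zero eigenvalue) = 0.382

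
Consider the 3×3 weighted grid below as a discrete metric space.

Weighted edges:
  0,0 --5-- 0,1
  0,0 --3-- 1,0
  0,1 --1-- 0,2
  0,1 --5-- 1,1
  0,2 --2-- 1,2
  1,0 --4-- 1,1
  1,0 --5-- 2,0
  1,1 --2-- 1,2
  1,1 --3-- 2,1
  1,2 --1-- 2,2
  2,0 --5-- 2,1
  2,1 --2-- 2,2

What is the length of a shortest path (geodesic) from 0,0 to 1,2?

Shortest path: 0,0 → 0,1 → 0,2 → 1,2, total weight = 8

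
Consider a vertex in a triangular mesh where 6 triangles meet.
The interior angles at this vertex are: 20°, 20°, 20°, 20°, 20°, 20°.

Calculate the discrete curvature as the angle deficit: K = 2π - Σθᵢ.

Sum of angles = 120°. K = 360° - 120° = 240° = 4π/3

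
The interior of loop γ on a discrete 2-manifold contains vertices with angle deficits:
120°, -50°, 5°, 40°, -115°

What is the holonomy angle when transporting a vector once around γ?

Holonomy = total enclosed curvature = 120° + (-50°) + 5° + 40° + (-115°) = 0°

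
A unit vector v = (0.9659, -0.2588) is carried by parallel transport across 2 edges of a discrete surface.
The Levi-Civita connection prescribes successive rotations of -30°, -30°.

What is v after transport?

Total rotation: (-30°) + (-30°) = -60°. Final vector: (0.2588, -0.9659)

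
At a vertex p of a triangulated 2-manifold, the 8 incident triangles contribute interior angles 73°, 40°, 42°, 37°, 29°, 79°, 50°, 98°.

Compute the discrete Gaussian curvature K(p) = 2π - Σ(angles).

Sum of angles = 448°. K = 360° - 448° = -88° = -22π/45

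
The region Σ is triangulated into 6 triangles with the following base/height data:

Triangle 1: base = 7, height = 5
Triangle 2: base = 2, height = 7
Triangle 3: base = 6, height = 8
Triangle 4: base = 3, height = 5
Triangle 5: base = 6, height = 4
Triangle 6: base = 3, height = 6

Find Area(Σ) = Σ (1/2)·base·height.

(1/2)×7×5 + (1/2)×2×7 + (1/2)×6×8 + (1/2)×3×5 + (1/2)×6×4 + (1/2)×3×6 = 77.0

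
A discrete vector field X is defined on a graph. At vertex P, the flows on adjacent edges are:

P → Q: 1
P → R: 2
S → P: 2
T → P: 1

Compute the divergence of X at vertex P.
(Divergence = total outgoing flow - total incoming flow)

Divergence = sum of outgoing flows = 1 + 2 + (-2) + (-1) = 0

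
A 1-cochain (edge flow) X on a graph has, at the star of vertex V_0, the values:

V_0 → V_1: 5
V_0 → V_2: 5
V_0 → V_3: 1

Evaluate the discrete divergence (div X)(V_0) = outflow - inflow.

Divergence = sum of outgoing flows = 5 + 5 + 1 = 11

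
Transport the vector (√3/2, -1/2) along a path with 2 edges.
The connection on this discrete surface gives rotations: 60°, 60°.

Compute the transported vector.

Total rotation: 60° + 60° = 120°. Final vector: (0, 1)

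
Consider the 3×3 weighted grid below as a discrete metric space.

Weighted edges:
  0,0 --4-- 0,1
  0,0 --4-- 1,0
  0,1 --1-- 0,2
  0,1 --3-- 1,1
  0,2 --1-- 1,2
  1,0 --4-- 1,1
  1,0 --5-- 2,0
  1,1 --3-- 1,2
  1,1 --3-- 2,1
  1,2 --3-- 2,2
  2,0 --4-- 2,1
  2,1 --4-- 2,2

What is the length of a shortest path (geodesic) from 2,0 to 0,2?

Shortest path: 2,0 → 2,1 → 1,1 → 0,1 → 0,2, total weight = 11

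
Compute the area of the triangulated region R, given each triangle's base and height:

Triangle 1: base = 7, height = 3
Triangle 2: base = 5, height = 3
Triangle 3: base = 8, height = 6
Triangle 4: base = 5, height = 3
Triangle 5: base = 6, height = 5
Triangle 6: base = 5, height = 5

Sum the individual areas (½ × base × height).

(1/2)×7×3 + (1/2)×5×3 + (1/2)×8×6 + (1/2)×5×3 + (1/2)×6×5 + (1/2)×5×5 = 77.0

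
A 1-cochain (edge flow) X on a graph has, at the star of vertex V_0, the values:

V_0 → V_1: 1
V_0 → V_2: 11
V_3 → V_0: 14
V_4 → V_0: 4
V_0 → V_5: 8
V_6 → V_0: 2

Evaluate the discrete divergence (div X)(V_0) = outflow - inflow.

Divergence = sum of outgoing flows = 1 + 11 + (-14) + (-4) + 8 + (-2) = 0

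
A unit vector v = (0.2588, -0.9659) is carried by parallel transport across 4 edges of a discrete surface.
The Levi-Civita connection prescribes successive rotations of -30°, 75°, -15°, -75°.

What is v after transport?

Total rotation: (-30°) + 75° + (-15°) + (-75°) = -45°. Final vector: (-0.5000, -0.8660)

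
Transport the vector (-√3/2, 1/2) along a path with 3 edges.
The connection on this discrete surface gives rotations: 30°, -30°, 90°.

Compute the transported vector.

Total rotation: 30° + (-30°) + 90° = 90°. Final vector: (-0.5000, -0.8660)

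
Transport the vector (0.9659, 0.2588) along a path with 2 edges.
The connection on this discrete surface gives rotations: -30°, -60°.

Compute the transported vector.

Total rotation: (-30°) + (-60°) = -90°. Final vector: (0.2588, -0.9659)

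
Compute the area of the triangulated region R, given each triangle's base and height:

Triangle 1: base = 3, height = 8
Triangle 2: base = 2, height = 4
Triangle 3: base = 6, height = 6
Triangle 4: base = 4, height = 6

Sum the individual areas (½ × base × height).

(1/2)×3×8 + (1/2)×2×4 + (1/2)×6×6 + (1/2)×4×6 = 46.0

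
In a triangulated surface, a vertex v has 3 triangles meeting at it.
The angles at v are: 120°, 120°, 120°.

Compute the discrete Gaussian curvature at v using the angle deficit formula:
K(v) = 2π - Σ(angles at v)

Sum of angles = 360°. K = 360° - 360° = 0° = 0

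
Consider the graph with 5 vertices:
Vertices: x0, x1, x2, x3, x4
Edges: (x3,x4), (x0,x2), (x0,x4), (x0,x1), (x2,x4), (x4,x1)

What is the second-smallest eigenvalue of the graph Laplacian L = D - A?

Degrees: deg(x0) = 3, deg(x1) = 2, deg(x2) = 2, deg(x3) = 1, deg(x4) = 4.
L = D − A with rows/columns ordered (x0, x1, x2, x3, x4):
  [ 3, -1, -1,  0, -1]
  [-1,  2,  0,  0, -1]
  [-1,  0,  2,  0, -1]
  [ 0,  0,  0,  1, -1]
  [-1, -1, -1, -1,  4]
Characteristic polynomial: det(λI − L) = λ(λ − 1)(λ − 2)(λ − 4)(λ − 5).
Roots: λ = 0; (λ − 1) = 0 ⇒ λ = 1; (λ − 2) = 0 ⇒ λ = 2; (λ − 4) = 0 ⇒ λ = 4; (λ − 5) = 0 ⇒ λ = 5.
(Check: the roots sum (with multiplicity) to 12, matching trace L = Σdeg = 2·6 = 12.)
Laplacian eigenvalues: [0.0, 1.0, 2.0, 4.0, 5.0]. Algebraic connectivity (smallest non-zero eigenvalue) = 1.0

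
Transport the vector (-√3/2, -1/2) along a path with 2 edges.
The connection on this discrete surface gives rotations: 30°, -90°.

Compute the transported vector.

Total rotation: 30° + (-90°) = -60°. Final vector: (-0.8660, 0.5000)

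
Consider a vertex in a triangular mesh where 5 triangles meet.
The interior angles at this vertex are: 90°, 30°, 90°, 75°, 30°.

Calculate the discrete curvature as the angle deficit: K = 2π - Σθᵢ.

Sum of angles = 315°. K = 360° - 315° = 45°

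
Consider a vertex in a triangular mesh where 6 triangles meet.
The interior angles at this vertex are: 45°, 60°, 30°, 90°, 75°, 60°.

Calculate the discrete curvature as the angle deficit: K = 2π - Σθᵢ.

Sum of angles = 360°. K = 360° - 360° = 0° = 0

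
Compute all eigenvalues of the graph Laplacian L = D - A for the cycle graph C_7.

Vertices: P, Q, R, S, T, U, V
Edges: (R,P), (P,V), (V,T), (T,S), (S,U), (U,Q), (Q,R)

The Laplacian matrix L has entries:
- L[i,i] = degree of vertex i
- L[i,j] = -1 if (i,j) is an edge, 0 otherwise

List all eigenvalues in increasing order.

The cycle graph C_n has Laplacian eigenvalues λ_k = 2 − 2cos(2πk/n), k = 0, 1, …, n−1. Here n = 7:
k=0: 2 − 2cos(0) = 0.0; k=1: 2 − 2cos(2π/7) = 0.753; k=2: 2 − 2cos(4π/7) = 2.445; k=3: 2 − 2cos(6π/7) = 3.8019; k=4: 2 − 2cos(8π/7) = 3.8019; k=5: 2 − 2cos(10π/7) = 2.445; k=6: 2 − 2cos(12π/7) = 0.753.
Laplacian eigenvalues (increasing order): [0.0, 0.753, 0.753, 2.445, 2.445, 3.8019, 3.8019]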